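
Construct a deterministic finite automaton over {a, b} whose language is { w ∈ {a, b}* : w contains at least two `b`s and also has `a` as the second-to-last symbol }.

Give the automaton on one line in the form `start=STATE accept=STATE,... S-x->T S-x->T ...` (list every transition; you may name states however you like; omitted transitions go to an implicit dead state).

start=q0 accept=q4,q6 q0-a->q0 q0-b->q1 q1-a->q2 q1-b->q3 q2-a->q2 q2-b->q4 q3-a->q5 q3-b->q3 q4-a->q5 q4-b->q3 q5-a->q6 q5-b->q4 q6-a->q6 q6-b->q4

Handle the two conditions separately and then intersect. The first has 4 states tracking the count of `b`s, saturating at 3; the second has 7 states tracking the last 2 symbols read. A product state is a pair (one from each), accepting exactly when both do. After merging equivalent states the machine shrinks.
7 states suffice.
        a   b  
>  q0   q0  q1 
   q1   q2  q3 
   q2   q2  q4 
   q3   q5  q3 
 * q4   q5  q3 
   q5   q6  q4 
 * q6   q6  q4 
(> = start, * = accepting)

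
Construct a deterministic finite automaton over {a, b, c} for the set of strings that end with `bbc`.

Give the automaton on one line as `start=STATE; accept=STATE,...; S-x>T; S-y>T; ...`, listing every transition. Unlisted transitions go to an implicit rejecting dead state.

Remember how much of `bbc` the current input suffix matches. State S0 means no match yet; S1 means the last symbol is `b`; S2 means the last 2 symbols are `bb`; S3 means the last 3 symbols are `bbc`. Only S3 accepts. On a mismatch, fall back to the longest proper suffix that is still a prefix of `bbc`.
4 states suffice.
        a   b   c  
>  S0   S0  S1  S0 
   S1   S0  S2  S0 
   S2   S0  S2  S3 
 * S3   S0  S1  S0 
(> = start, * = accepting)

start=S0; accept=S3; S0-a>S0; S0-b>S1; S0-c>S0; S1-a>S0; S1-b>S2; S1-c>S0; S2-a>S0; S2-b>S2; S2-c>S3; S3-a>S0; S3-b>S1; S3-c>S0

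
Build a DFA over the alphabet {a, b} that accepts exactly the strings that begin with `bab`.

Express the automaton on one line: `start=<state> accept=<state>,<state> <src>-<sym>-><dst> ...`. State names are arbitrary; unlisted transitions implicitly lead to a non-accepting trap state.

Check the first 3 symbols one by one: q0 through q2 record how many have matched `bab` so far; any wrong symbol goes to the dead state q4. After all 3 match we enter the accepting sink q3.
        a   b  
>  q0   q4  q1 
   q1   q2  q4 
   q2   q4  q3 
 * q3   q3  q3 
   q4   q4  q4 
(> = start, * = accepting)

start=q0 accept=q3 q0-a->q4 q0-b->q1 q1-a->q2 q1-b->q4 q2-a->q4 q2-b->q3 q3-a->q3 q3-b->q3 q4-a->q4 q4-b->q4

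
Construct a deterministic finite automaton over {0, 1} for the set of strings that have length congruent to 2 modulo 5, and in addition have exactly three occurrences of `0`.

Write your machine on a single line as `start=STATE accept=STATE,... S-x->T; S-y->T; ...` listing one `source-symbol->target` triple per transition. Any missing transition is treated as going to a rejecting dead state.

Handle the two conditions separately and then intersect. One (5 states) tracks the input length modulo 5; the other (5 states) tracks the count of `0`s, saturating at 4. Each combined state is a pair, one component from each; accept when both components accept. After merging equivalent states the machine shrinks.
          0    1  
>  S0     S1   S2 
   S1     S3   S4 
   S2     S4   S5 
   S3     S6   S7 
   S4     S7   S8 
   S5     S8   S9 
   S6    S10  S11 
   S7    S11  S12 
   S8    S12  S13 
   S9    S13  S14 
   S10   S10  S10 
   S11   S10  S15 
   S12   S15  S16 
   S13   S16  S17 
   S14   S17   S0 
   S15   S10  S18 
   S16   S18  S19 
   S17   S19   S1 
   S18   S10  S20 
   S19   S20   S3 
 * S20   S10   S6 
(> = start, * = accepting)

start=S0; accept=S20; S0-0->S1; S0-1->S2; S1-0->S3; S1-1->S4; S2-0->S4; S2-1->S5; S3-0->S6; S3-1->S7; S4-0->S7; S4-1->S8; S5-0->S8; S5-1->S9; S6-0->S10; S6-1->S11; S7-0->S11; S7-1->S12; S8-0->S12; S8-1->S13; S9-0->S13; S9-1->S14; S10-0->S10; S10-1->S10; S11-0->S10; S11-1->S15; S12-0->S15; S12-1->S16; S13-0->S16; S13-1->S17; S14-0->S17; S14-1->S0; S15-0->S10; S15-1->S18; S16-0->S18; S16-1->S19; S17-0->S19; S17-1->S1; S18-0->S10; S18-1->S20; S19-0->S20; S19-1->S3; S20-0->S10; S20-1->S6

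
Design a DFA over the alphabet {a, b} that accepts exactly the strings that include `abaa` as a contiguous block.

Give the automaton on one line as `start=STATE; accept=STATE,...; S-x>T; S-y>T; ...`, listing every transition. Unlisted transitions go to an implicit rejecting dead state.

start=s0; accept=s4; s0-a>s1; s0-b>s0; s1-a>s1; s1-b>s2; s2-a>s3; s2-b>s0; s3-a>s4; s3-b>s2; s4-a>s4; s4-b>s4

States s0..s3 record the length of the longest prefix of `abaa` that matches the current input suffix. Reaching s4 means `abaa` has been seen, and we stay there forever. Accept from s4.
5 states suffice.
        a   b  
>  s0   s1  s0 
   s1   s1  s2 
   s2   s3  s0 
   s3   s4  s2 
 * s4   s4  s4 
(> = start, * = accepting)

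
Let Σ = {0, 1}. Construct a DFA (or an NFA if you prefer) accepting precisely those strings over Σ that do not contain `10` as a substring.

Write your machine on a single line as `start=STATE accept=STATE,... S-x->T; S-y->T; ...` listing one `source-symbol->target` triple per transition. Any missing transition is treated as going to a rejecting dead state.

start=s0; accept=s0,s1; s0-0->s0; s0-1->s1; s1-0->s2; s1-1->s1; s2-0->s2; s2-1->s2

This is the complement of 'contains `10`'. Use the same substring-matching states — s0 through s2 holding how much of `10` has just been matched — but flip the accepting set: everything except the trap s2 accepts.
3 states suffice.
        0   1  
>* s0   s0  s1 
 * s1   s2  s1 
   s2   s2  s2 
(> = start, * = accepting)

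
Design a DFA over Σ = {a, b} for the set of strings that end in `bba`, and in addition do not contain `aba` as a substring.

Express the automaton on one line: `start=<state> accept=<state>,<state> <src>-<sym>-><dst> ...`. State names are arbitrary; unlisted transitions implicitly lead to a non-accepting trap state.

start=q0 accept=q6 q0-a->q1 q0-b->q2 q1-a->q1 q1-b->q3 q2-a->q1 q2-b->q4 q3-a->q5 q3-b->q4 q4-a->q6 q4-b->q4 q5-a->q5 q5-b->q5 q6-a->q1 q6-b->q3

Run two small machines in parallel and take their product. The first has 4 states tracking how much of the suffix `bba` has currently been matched; the second has 4 states tracking partial matches of the forbidden pattern `aba`. A product state is a pair (one from each), accepting exactly when both do. After merging equivalent states the machine shrinks.
A 7-state machine:
        a   b  
>  q0   q1  q2 
   q1   q1  q3 
   q2   q1  q4 
   q3   q5  q4 
   q4   q6  q4 
   q5   q5  q5 
 * q6   q1  q3 
(> = start, * = accepting)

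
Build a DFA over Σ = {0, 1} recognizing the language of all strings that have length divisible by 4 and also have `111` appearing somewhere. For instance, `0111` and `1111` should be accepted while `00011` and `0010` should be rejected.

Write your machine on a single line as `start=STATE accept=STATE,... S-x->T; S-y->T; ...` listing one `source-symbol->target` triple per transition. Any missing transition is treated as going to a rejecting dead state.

Run two small machines in parallel and take their product. One (4 states) tracks the input length modulo 4; the other (4 states) tracks whether and how much of `111` has been seen. Each combined state is a pair, one component from each; accept when both components accept.
With 16 states:
          0    1  
>  q0     q1   q2 
   q1     q3   q4 
   q2     q3   q5 
   q3     q6   q7 
   q4     q6   q8 
   q5     q6   q9 
   q6     q0  q10 
   q7     q0  q11 
   q8     q0  q12 
   q9    q12  q12 
   q10    q1  q13 
   q11    q1  q14 
 * q12   q14  q14 
   q13    q3  q15 
   q14   q15  q15 
   q15    q9   q9 
(> = start, * = accepting)

start=q0; accept=q12; q0-0->q1; q0-1->q2; q1-0->q3; q1-1->q4; q2-0->q3; q2-1->q5; q3-0->q6; q3-1->q7; q4-0->q6; q4-1->q8; q5-0->q6; q5-1->q9; q6-0->q0; q6-1->q10; q7-0->q0; q7-1->q11; q8-0->q0; q8-1->q12; q9-0->q12; q9-1->q12; q10-0->q1; q10-1->q13; q11-0->q1; q11-1->q14; q12-0->q14; q12-1->q14; q13-0->q3; q13-1->q15; q14-0->q15; q14-1->q15; q15-0->q9; q15-1->q9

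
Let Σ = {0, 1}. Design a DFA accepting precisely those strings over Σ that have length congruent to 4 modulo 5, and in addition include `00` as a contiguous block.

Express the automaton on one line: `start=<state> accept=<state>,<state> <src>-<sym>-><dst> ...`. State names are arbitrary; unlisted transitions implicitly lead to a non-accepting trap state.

start=q0 accept=q9 q0-0->q1 q0-1->q2 q1-0->q3 q1-1->q4 q2-0->q5 q2-1->q4 q3-0->q6 q3-1->q6 q4-0->q7 q4-1->q8 q5-0->q6 q5-1->q8 q6-0->q9 q6-1->q9 q7-0->q9 q7-1->q10 q8-0->q11 q8-1->q10 q9-0->q12 q9-1->q12 q10-0->q13 q10-1->q0 q11-0->q12 q11-1->q0 q12-0->q14 q12-1->q14 q13-0->q14 q13-1->q2 q14-0->q3 q14-1->q3

Handle the two conditions separately and then intersect. One (5 states) tracks the input length modulo 5; the other (3 states) tracks whether and how much of `00` has been seen. Each combined state is a pair, one component from each; accept when both components accept.
With 15 states:
          0    1  
>  q0     q1   q2 
   q1     q3   q4 
   q2     q5   q4 
   q3     q6   q6 
   q4     q7   q8 
   q5     q6   q8 
   q6     q9   q9 
   q7     q9  q10 
   q8    q11  q10 
 * q9    q12  q12 
   q10   q13   q0 
   q11   q12   q0 
   q12   q14  q14 
   q13   q14   q2 
   q14    q3   q3 
(> = start, * = accepting)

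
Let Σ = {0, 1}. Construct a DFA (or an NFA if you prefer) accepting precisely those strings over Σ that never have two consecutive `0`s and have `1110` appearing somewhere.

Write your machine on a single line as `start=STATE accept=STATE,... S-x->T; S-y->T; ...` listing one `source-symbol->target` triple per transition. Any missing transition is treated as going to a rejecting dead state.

Handle the two conditions separately and then intersect. The first has 3 states tracking partial matches of the forbidden pattern `00`; the second has 5 states tracking whether and how much of `1110` has been seen. A product state is a pair (one from each), accepting exactly when both do. Equivalent product states are then merged.
An 8-state machine:
       0  1 
>  A   B  C 
   B   D  C 
   C   B  E 
   D   D  D 
   E   B  F 
   F   G  F 
 * G   D  H 
 * H   G  H 
(> = start, * = accepting)

start=A; accept=G,H; A-0->B; A-1->C; B-0->D; B-1->C; C-0->B; C-1->E; D-0->D; D-1->D; E-0->B; E-1->F; F-0->G; F-1->F; G-0->D; G-1->H; H-0->G; H-1->H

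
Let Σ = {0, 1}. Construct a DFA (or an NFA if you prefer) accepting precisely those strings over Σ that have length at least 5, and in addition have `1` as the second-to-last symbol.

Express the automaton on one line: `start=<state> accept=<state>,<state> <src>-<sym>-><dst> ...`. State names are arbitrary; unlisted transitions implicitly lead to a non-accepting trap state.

start=A accept=R,S,V,W A-0->B A-1->C B-0->D B-1->E C-0->F C-1->G D-0->H D-1->I E-0->J E-1->K F-0->H F-1->I G-0->J G-1->K H-0->L H-1->M I-0->N I-1->O J-0->L J-1->M K-0->N K-1->O L-0->P L-1->Q M-0->R M-1->S N-0->P N-1->Q O-0->R O-1->S P-0->T P-1->U Q-0->V Q-1->W R-0->T R-1->U S-0->V S-1->W T-0->T T-1->U U-0->V U-1->W V-0->T V-1->U W-0->V W-1->W

Build one automaton per condition and run them in lockstep. One (7 states) tracks the input length, saturating at 6; the other (7 states) tracks the last 2 symbols read. Each combined state is a pair, one component from each; accept when both components accept.
A 23-state machine:
       0  1 
>  A   B  C 
   B   D  E 
   C   F  G 
   D   H  I 
   E   J  K 
   F   H  I 
   G   J  K 
   H   L  M 
   I   N  O 
   J   L  M 
   K   N  O 
   L   P  Q 
   M   R  S 
   N   P  Q 
   O   R  S 
   P   T  U 
   Q   V  W 
 * R   T  U 
 * S   V  W 
   T   T  U 
   U   V  W 
 * V   T  U 
 * W   V  W 
(> = start, * = accepting)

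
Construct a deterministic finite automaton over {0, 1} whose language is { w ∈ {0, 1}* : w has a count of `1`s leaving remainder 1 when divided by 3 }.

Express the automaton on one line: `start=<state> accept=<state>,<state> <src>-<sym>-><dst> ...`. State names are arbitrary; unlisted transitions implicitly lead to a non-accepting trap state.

Keep the running count of `1`s modulo 3: each `1` advances along the cycle A → B → C → A while other symbols loop. Accept at B.
3 states suffice.
       0  1 
>  A   A  B 
 * B   B  C 
   C   C  A 
(> = start, * = accepting)

start=A accept=B A-0->A A-1->B B-0->B B-1->C C-0->C C-1->A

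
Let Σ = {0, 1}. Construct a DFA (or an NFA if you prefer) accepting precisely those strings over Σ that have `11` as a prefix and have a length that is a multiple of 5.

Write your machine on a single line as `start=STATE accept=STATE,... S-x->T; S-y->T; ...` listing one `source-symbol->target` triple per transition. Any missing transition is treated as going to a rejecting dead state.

start=A; accept=G; A-0->B; A-1->C; B-0->B; B-1->B; C-0->B; C-1->D; D-0->E; D-1->E; E-0->F; E-1->F; F-0->G; F-1->G; G-0->H; G-1->H; H-0->D; H-1->D

Run two small machines in parallel and take their product. One (4 states) tracks whether the input so far still matches the prefix `11`; the other (5 states) tracks the input length modulo 5. Each combined state is a pair, one component from each; accept when both components accept. Equivalent product states are then merged.
An 8-state machine:
       0  1 
>  A   B  C 
   B   B  B 
   C   B  D 
   D   E  E 
   E   F  F 
   F   G  G 
 * G   H  H 
   H   D  D 
(> = start, * = accepting)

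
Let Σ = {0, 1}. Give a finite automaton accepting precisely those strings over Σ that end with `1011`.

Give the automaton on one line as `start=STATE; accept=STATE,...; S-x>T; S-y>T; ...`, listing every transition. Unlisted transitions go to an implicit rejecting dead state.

Remember how much of `1011` the current input suffix matches. State q0 means no match yet; q1 means the last symbol is `1`; q2 means the last 2 symbols are `10`; q3 means the last 3 symbols are `101`; q4 means the last 4 symbols are `1011`. Only q4 accepts. On a mismatch, fall back to the longest proper suffix that is still a prefix of `1011`.
5 states suffice.
        0   1  
>  q0   q0  q1 
   q1   q2  q1 
   q2   q0  q3 
   q3   q2  q4 
 * q4   q2  q1 
(> = start, * = accepting)

start=q0; accept=q4; q0-0>q0; q0-1>q1; q1-0>q2; q1-1>q1; q2-0>q0; q2-1>q3; q3-0>q2; q3-1>q4; q4-0>q2; q4-1>q1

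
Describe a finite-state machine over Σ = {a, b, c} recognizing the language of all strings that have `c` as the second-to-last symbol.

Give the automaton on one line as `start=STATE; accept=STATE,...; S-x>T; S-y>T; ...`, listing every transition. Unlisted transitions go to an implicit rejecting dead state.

start=S0; accept=S10,S11,S12; S0-a>S1; S0-b>S2; S0-c>S3; S1-a>S4; S1-b>S5; S1-c>S6; S2-a>S7; S2-b>S8; S2-c>S9; S3-a>S10; S3-b>S11; S3-c>S12; S4-a>S4; S4-b>S5; S4-c>S6; S5-a>S7; S5-b>S8; S5-c>S9; S6-a>S10; S6-b>S11; S6-c>S12; S7-a>S4; S7-b>S5; S7-c>S6; S8-a>S7; S8-b>S8; S8-c>S9; S9-a>S10; S9-b>S11; S9-c>S12; S10-a>S4; S10-b>S5; S10-c>S6; S11-a>S7; S11-b>S8; S11-c>S9; S12-a>S10; S12-b>S11; S12-c>S12

A DFA must remember the last 2 symbols (since which symbol is second-to-last isn't known until the input ends). Use one state per possible window of the last ≤2 symbols; accept from those whose window starts with `c`.
With 13 states:
          a    b    c  
>  S0     S1   S2   S3 
   S1     S4   S5   S6 
   S2     S7   S8   S9 
   S3    S10  S11  S12 
   S4     S4   S5   S6 
   S5     S7   S8   S9 
   S6    S10  S11  S12 
   S7     S4   S5   S6 
   S8     S7   S8   S9 
   S9    S10  S11  S12 
 * S10    S4   S5   S6 
 * S11    S7   S8   S9 
 * S12   S10  S11  S12 
(> = start, * = accepting)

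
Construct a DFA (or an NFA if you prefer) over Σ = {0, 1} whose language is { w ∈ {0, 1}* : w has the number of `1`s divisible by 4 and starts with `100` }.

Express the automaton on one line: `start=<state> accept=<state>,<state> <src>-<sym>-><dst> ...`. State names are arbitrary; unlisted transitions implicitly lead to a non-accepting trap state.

Build one automaton per condition and run them in lockstep. One (4 states) tracks the count of `1`s modulo 4; the other (5 states) tracks whether the input so far still matches the prefix `100`. Each combined state is a pair, one component from each; accept when both components accept. Minimizing collapses redundant product states.
        0   1  
>  q0   q1  q2 
   q1   q1  q1 
   q2   q3  q1 
   q3   q4  q1 
   q4   q4  q5 
   q5   q5  q6 
   q6   q6  q7 
 * q7   q7  q4 
(> = start, * = accepting)

start=q0 accept=q7 q0-0->q1 q0-1->q2 q1-0->q1 q1-1->q1 q2-0->q3 q2-1->q1 q3-0->q4 q3-1->q1 q4-0->q4 q4-1->q5 q5-0->q5 q5-1->q6 q6-0->q6 q6-1->q7 q7-0->q7 q7-1->q4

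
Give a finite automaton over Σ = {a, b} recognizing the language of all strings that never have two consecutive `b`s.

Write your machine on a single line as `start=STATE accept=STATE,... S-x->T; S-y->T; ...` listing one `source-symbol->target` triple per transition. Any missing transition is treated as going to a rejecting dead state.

Track partial matches of the forbidden pattern `bb`. State s2 is a dead state reached once `bb` has occurred; every other state accepts. s0 means no part of `bb` is currently matched.
A 3-state machine:
        a   b  
>* s0   s0  s1 
 * s1   s0  s2 
   s2   s2  s2 
(> = start, * = accepting)

start=s0; accept=s0,s1; s0-a->s0; s0-b->s1; s1-a->s0; s1-b->s2; s2-a->s2; s2-b->s2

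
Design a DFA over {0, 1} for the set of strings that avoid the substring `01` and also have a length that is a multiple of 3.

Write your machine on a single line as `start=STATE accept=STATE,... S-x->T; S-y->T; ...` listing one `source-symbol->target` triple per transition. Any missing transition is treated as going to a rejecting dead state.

start=q0; accept=q0,q6; q0-0->q1; q0-1->q2; q1-0->q3; q1-1->q4; q2-0->q3; q2-1->q5; q3-0->q6; q3-1->q4; q4-0->q4; q4-1->q4; q5-0->q6; q5-1->q0; q6-0->q1; q6-1->q4

Build one automaton per condition and run them in lockstep. The first has 3 states tracking partial matches of the forbidden pattern `01`; the second has 3 states tracking the input length modulo 3. A product state is a pair (one from each), accepting exactly when both do. Equivalent product states are then merged.
With 7 states:
        0   1  
>* q0   q1  q2 
   q1   q3  q4 
   q2   q3  q5 
   q3   q6  q4 
   q4   q4  q4 
   q5   q6  q0 
 * q6   q1  q4 
(> = start, * = accepting)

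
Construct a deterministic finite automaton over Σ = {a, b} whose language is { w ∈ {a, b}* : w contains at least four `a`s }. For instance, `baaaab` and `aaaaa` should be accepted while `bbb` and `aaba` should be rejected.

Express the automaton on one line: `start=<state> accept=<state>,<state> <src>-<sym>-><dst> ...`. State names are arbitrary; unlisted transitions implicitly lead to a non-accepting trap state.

start=s0 accept=s4,s5 s0-a->s1 s0-b->s0 s1-a->s2 s1-b->s1 s2-a->s3 s2-b->s2 s3-a->s4 s3-b->s3 s4-a->s5 s4-b->s4 s5-a->s5 s5-b->s5

Only the number of `a`s matters, and only up to 5. Make a chain s0 → s1 → s2 → s3 → s4 → s5 advanced by each `a` (with s5 absorbing); every other symbol self-loops. The accepting set is {s4, s5}.
With 6 states:
        a   b  
>  s0   s1  s0 
   s1   s2  s1 
   s2   s3  s2 
   s3   s4  s3 
 * s4   s5  s4 
 * s5   s5  s5 
(> = start, * = accepting)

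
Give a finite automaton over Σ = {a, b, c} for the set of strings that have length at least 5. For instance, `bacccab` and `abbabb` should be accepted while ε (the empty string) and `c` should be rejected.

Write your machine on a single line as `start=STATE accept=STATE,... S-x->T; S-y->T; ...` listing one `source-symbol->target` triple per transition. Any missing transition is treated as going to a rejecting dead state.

start=q0; accept=q5,q6; q0-a->q1; q0-b->q1; q0-c->q1; q1-a->q2; q1-b->q2; q1-c->q2; q2-a->q3; q2-b->q3; q2-c->q3; q3-a->q4; q3-b->q4; q3-c->q4; q4-a->q5; q4-b->q5; q4-c->q5; q5-a->q6; q5-b->q6; q5-c->q6; q6-a->q6; q6-b->q6; q6-c->q6

Count input length up to 6: every symbol moves from q0 toward q6, which means 'more than 5' and absorbs. Accept from {q5, q6}.
        a   b   c  
>  q0   q1  q1  q1 
   q1   q2  q2  q2 
   q2   q3  q3  q3 
   q3   q4  q4  q4 
   q4   q5  q5  q5 
 * q5   q6  q6  q6 
 * q6   q6  q6  q6 
(> = start, * = accepting)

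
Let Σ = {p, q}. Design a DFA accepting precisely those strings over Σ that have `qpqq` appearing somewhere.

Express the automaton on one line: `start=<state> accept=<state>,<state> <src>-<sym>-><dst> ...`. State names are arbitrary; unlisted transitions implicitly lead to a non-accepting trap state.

Track how much of `qpqq` has been matched so far: state A is no progress, E is the absorbing accept state reached once `qpqq` has occurred. Intermediate states record partial matches; on a mismatch, fall back to the longest reusable overlap.
A 5-state machine:
       p  q 
>  A   A  B 
   B   C  B 
   C   A  D 
   D   C  E 
 * E   E  E 
(> = start, * = accepting)

start=A accept=E A-p->A A-q->B B-p->C B-q->B C-p->A C-q->D D-p->C D-q->E E-p->E E-q->E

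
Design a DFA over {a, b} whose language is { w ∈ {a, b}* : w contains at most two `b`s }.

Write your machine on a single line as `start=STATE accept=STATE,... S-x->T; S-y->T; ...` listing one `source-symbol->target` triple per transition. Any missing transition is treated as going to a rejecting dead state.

start=S0; accept=S0,S1,S2; S0-a->S0; S0-b->S1; S1-a->S1; S1-b->S2; S2-a->S2; S2-b->S3; S3-a->S3; S3-b->S3

Count `b`s, saturating at 3: states S0 through S2 mean 0 through 2 `b`s seen; S3 means more than 2. Each `b` increments (capped at S3); other symbols loop. Accept from {S0, S1, S2}.
        a   b  
>* S0   S0  S1 
 * S1   S1  S2 
 * S2   S2  S3 
   S3   S3  S3 
(> = start, * = accepting)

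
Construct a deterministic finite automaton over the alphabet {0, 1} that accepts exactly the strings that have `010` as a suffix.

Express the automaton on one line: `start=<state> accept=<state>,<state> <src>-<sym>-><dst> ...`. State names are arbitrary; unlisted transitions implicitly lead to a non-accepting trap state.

Remember how much of `010` the current input suffix matches. State s0 means no match yet; s1 means the last symbol is `0`; s2 means the last 2 symbols are `01`; s3 means the last 3 symbols are `010`. Only s3 accepts. On a mismatch, fall back to the longest proper suffix that is still a prefix of `010`.
A 4-state machine:
        0   1  
>  s0   s1  s0 
   s1   s1  s2 
   s2   s3  s0 
 * s3   s1  s2 
(> = start, * = accepting)

start=s0 accept=s3 s0-0->s1 s0-1->s0 s1-0->s1 s1-1->s2 s2-0->s3 s2-1->s0 s3-0->s1 s3-1->s2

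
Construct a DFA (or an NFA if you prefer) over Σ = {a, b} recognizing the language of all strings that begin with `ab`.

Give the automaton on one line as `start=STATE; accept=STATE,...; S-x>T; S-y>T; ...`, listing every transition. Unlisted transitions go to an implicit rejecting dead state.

Walk along `ab` while the input agrees: from q0 take `a` to q1, and so on. Any deviation drops to the rejecting sink q3. Once q2 is reached the prefix is confirmed and every continuation is accepted.
4 states suffice.
        a   b  
>  q0   q1  q3 
   q1   q3  q2 
 * q2   q2  q2 
   q3   q3  q3 
(> = start, * = accepting)

start=q0; accept=q2; q0-a>q1; q0-b>q3; q1-a>q3; q1-b>q2; q2-a>q2; q2-b>q2; q3-a>q3; q3-b>q3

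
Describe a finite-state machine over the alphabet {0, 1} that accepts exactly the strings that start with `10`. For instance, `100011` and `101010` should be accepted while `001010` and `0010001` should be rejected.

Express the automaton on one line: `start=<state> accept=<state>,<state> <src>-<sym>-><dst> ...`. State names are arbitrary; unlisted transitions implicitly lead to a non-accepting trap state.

Walk along `10` while the input agrees: from A take `1` to B, and so on. Any deviation drops to the rejecting sink D. Once C is reached the prefix is confirmed and every continuation is accepted.
A 4-state machine:
       0  1 
>  A   D  B 
   B   C  D 
 * C   C  C 
   D   D  D 
(> = start, * = accepting)

start=A accept=C A-0->D A-1->B B-0->C B-1->D C-0->C C-1->C D-0->D D-1->D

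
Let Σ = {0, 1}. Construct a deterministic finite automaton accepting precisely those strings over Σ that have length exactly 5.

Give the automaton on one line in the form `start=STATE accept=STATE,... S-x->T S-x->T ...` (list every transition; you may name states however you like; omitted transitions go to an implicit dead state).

We only need to distinguish lengths 0, 1, …, 5, and '>5'. Chain S0 → S1 → S2 → S3 → S4 → S5 → S6 on every symbol, with S6 looping. Accepting states: {S5}.
A 7-state machine:
        0   1  
>  S0   S1  S1 
   S1   S2  S2 
   S2   S3  S3 
   S3   S4  S4 
   S4   S5  S5 
 * S5   S6  S6 
   S6   S6  S6 
(> = start, * = accepting)

start=S0 accept=S5 S0-0->S1 S0-1->S1 S1-0->S2 S1-1->S2 S2-0->S3 S2-1->S3 S3-0->S4 S3-1->S4 S4-0->S5 S4-1->S5 S5-0->S6 S5-1->S6 S6-0->S6 S6-1->S6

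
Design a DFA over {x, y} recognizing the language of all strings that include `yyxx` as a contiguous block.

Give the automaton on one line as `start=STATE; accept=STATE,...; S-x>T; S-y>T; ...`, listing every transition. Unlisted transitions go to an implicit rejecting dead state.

start=q0; accept=q4; q0-x>q0; q0-y>q1; q1-x>q0; q1-y>q2; q2-x>q3; q2-y>q2; q3-x>q4; q3-y>q1; q4-x>q4; q4-y>q4

States q0..q3 record the length of the longest prefix of `yyxx` that matches the current input suffix. Reaching q4 means `yyxx` has been seen, and we stay there forever. Accept from q4.
A 5-state machine:
        x   y  
>  q0   q0  q1 
   q1   q0  q2 
   q2   q3  q2 
   q3   q4  q1 
 * q4   q4  q4 
(> = start, * = accepting)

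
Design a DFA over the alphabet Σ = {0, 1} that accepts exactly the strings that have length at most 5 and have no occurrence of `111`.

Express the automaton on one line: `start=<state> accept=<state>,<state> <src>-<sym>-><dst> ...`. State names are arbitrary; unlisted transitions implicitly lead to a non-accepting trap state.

Run two small machines in parallel and take their product. The first has 7 states tracking the input length, saturating at 6; the second has 4 states tracking partial matches of the forbidden pattern `111`. A product state is a pair (one from each), accepting exactly when both do. After merging equivalent states the machine shrinks.
          0    1  
>* q0     q1   q2 
 * q1     q3   q4 
 * q2     q3   q5 
 * q3     q6   q7 
 * q4     q6   q8 
 * q5     q6   q9 
 * q6    q10  q10 
 * q7    q10  q11 
 * q8    q10   q9 
   q9     q9   q9 
 * q10   q12  q12 
 * q11   q12   q9 
 * q12    q9   q9 
(> = start, * = accepting)

start=q0 accept=q0,q1,q2,q3,q4,q5,q6,q7,q8,q10,q11,q12 q0-0->q1 q0-1->q2 q1-0->q3 q1-1->q4 q2-0->q3 q2-1->q5 q3-0->q6 q3-1->q7 q4-0->q6 q4-1->q8 q5-0->q6 q5-1->q9 q6-0->q10 q6-1->q10 q7-0->q10 q7-1->q11 q8-0->q10 q8-1->q9 q9-0->q9 q9-1->q9 q10-0->q12 q10-1->q12 q11-0->q12 q11-1->q9 q12-0->q9 q12-1->q9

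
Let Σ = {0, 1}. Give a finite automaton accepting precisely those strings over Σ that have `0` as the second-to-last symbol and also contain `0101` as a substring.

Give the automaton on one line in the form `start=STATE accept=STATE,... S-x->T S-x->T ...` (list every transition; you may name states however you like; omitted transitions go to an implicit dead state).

start=S0 accept=S4,S7 S0-0->S1 S0-1->S0 S1-0->S1 S1-1->S2 S2-0->S3 S2-1->S0 S3-0->S1 S3-1->S4 S4-0->S5 S4-1->S6 S5-0->S7 S5-1->S4 S6-0->S5 S6-1->S6 S7-0->S7 S7-1->S4

Build one automaton per condition and run them in lockstep. One (7 states) tracks the last 2 symbols read; the other (5 states) tracks whether and how much of `0101` has been seen. Each combined state is a pair, one component from each; accept when both components accept. After merging equivalent states the machine shrinks.
With 8 states:
        0   1  
>  S0   S1  S0 
   S1   S1  S2 
   S2   S3  S0 
   S3   S1  S4 
 * S4   S5  S6 
   S5   S7  S4 
   S6   S5  S6 
 * S7   S7  S4 
(> = start, * = accepting)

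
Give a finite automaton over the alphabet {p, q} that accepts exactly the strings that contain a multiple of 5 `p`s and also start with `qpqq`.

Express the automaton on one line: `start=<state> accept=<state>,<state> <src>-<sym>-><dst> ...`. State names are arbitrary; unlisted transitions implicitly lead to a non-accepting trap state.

start=s0 accept=s9 s0-p->s1 s0-q->s2 s1-p->s1 s1-q->s1 s2-p->s3 s2-q->s1 s3-p->s1 s3-q->s4 s4-p->s1 s4-q->s5 s5-p->s6 s5-q->s5 s6-p->s7 s6-q->s6 s7-p->s8 s7-q->s7 s8-p->s9 s8-q->s8 s9-p->s5 s9-q->s9

Run two small machines in parallel and take their product. One (5 states) tracks the count of `p`s modulo 5; the other (6 states) tracks whether the input so far still matches the prefix `qpqq`. Each combined state is a pair, one component from each; accept when both components accept. Minimizing collapses redundant product states.
10 states suffice.
        p   q  
>  s0   s1  s2 
   s1   s1  s1 
   s2   s3  s1 
   s3   s1  s4 
   s4   s1  s5 
   s5   s6  s5 
   s6   s7  s6 
   s7   s8  s7 
   s8   s9  s8 
 * s9   s5  s9 
(> = start, * = accepting)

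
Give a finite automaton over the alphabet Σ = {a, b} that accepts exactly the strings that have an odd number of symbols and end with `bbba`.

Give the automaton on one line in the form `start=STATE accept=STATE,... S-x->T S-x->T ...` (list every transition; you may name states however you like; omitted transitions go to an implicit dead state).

Run two small machines in parallel and take their product. One (2 states) tracks the input length modulo 2; the other (5 states) tracks how much of the suffix `bbba` has currently been matched. Each combined state is a pair, one component from each; accept when both components accept.
With 10 states:
        a   b  
>  q0   q1  q2 
   q1   q0  q3 
   q2   q0  q4 
   q3   q1  q5 
   q4   q1  q6 
   q5   q0  q7 
   q6   q8  q7 
   q7   q9  q6 
   q8   q1  q2 
 * q9   q0  q3 
(> = start, * = accepting)

start=q0 accept=q9 q0-a->q1 q0-b->q2 q1-a->q0 q1-b->q3 q2-a->q0 q2-b->q4 q3-a->q1 q3-b->q5 q4-a->q1 q4-b->q6 q5-a->q0 q5-b->q7 q6-a->q8 q6-b->q7 q7-a->q9 q7-b->q6 q8-a->q1 q8-b->q2 q9-a->q0 q9-b->q3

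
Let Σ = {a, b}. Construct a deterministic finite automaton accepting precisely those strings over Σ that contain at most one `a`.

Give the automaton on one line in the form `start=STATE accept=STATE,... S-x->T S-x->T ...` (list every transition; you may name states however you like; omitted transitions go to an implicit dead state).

start=q0 accept=q0,q1 q0-a->q1 q0-b->q0 q1-a->q2 q1-b->q1 q2-a->q2 q2-b->q2

Only the number of `a`s matters, and only up to 2. Make a chain q0 → q1 → q2 advanced by each `a` (with q2 absorbing); every other symbol self-loops. The accepting set is {q0, q1}.
With 3 states:
        a   b  
>* q0   q1  q0 
 * q1   q2  q1 
   q2   q2  q2 
(> = start, * = accepting)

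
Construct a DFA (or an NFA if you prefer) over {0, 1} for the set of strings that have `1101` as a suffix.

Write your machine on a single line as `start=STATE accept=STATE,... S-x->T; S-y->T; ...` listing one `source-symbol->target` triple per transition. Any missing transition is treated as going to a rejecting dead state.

Remember how much of `1101` the current input suffix matches. State S0 means no match yet; S1 means the last symbol is `1`; S2 means the last 2 symbols are `11`; S3 means the last 3 symbols are `110`; S4 means the last 4 symbols are `1101`. Only S4 accepts. On a mismatch, fall back to the longest proper suffix that is still a prefix of `1101`.
        0   1  
>  S0   S0  S1 
   S1   S0  S2 
   S2   S3  S2 
   S3   S0  S4 
 * S4   S0  S2 
(> = start, * = accepting)

start=S0; accept=S4; S0-0->S0; S0-1->S1; S1-0->S0; S1-1->S2; S2-0->S3; S2-1->S2; S3-0->S0; S3-1->S4; S4-0->S0; S4-1->S2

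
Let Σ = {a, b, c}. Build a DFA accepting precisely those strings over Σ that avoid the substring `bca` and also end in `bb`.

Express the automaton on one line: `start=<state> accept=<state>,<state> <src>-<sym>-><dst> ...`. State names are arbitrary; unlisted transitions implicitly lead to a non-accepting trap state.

start=q0 accept=q2 q0-a->q0 q0-b->q1 q0-c->q0 q1-a->q0 q1-b->q2 q1-c->q3 q2-a->q0 q2-b->q2 q2-c->q3 q3-a->q4 q3-b->q1 q3-c->q0 q4-a->q4 q4-b->q4 q4-c->q4

Run two small machines in parallel and take their product. The first has 4 states tracking partial matches of the forbidden pattern `bca`; the second has 3 states tracking how much of the suffix `bb` has currently been matched. A product state is a pair (one from each), accepting exactly when both do. After merging equivalent states the machine shrinks.
A 5-state machine:
        a   b   c  
>  q0   q0  q1  q0 
   q1   q0  q2  q3 
 * q2   q0  q2  q3 
   q3   q4  q1  q0 
   q4   q4  q4  q4 
(> = start, * = accepting)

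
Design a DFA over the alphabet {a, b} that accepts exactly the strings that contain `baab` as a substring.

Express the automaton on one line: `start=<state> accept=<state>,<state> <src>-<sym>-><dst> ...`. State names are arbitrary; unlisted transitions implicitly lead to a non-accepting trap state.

Track how much of `baab` has been matched so far: state q0 is no progress, q4 is the absorbing accept state reached once `baab` has occurred. Intermediate states record partial matches; on a mismatch, fall back to the longest reusable overlap.
5 states suffice.
        a   b  
>  q0   q0  q1 
   q1   q2  q1 
   q2   q3  q1 
   q3   q0  q4 
 * q4   q4  q4 
(> = start, * = accepting)

start=q0 accept=q4 q0-a->q0 q0-b->q1 q1-a->q2 q1-b->q1 q2-a->q3 q2-b->q1 q3-a->q0 q3-b->q4 q4-a->q4 q4-b->q4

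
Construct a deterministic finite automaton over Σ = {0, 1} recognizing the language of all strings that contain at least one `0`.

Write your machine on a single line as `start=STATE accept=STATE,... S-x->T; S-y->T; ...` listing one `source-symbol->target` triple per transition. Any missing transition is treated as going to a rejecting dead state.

Only the number of `0`s matters, and only up to 2. Make a chain A → B → C advanced by each `0` (with C absorbing); every other symbol self-loops. The accepting set is {B, C}.
       0  1 
>  A   B  A 
 * B   C  B 
 * C   C  C 
(> = start, * = accepting)

start=A; accept=B,C; A-0->B; A-1->A; B-0->C; B-1->B; C-0->C; C-1->C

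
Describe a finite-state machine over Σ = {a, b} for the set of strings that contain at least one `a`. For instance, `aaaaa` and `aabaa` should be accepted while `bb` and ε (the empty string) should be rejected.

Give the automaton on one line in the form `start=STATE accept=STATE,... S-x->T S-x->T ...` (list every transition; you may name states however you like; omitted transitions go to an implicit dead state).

Count `a`s, saturating at 2: state s0 means no `a` yet, s1 means one `a` seen, s2 means more than one. Each `a` increments (capped at s2); other symbols loop. Accept from {s1, s2}.
        a   b  
>  s0   s1  s0 
 * s1   s2  s1 
 * s2   s2  s2 
(> = start, * = accepting)

start=s0 accept=s1,s2 s0-a->s1 s0-b->s0 s1-a->s2 s1-b->s1 s2-a->s2 s2-b->s2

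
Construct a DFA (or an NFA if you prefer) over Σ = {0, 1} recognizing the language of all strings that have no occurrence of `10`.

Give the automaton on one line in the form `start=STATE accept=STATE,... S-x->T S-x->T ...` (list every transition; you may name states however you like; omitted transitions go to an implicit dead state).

start=q0 accept=q0,q1 q0-0->q0 q0-1->q1 q1-0->q2 q1-1->q1 q2-0->q2 q2-1->q2

This is the complement of 'contains `10`'. Use the same substring-matching states — q0 through q2 holding how much of `10` has just been matched — but flip the accepting set: everything except the trap q2 accepts.
3 states suffice.
        0   1  
>* q0   q0  q1 
 * q1   q2  q1 
   q2   q2  q2 
(> = start, * = accepting)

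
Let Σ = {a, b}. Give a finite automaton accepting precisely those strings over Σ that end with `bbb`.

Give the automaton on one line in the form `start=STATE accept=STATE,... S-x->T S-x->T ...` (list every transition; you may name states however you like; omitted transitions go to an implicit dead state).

Let each state record the length of the longest suffix of the input read so far that is also a prefix of `bbb`. q1 means the last symbol is `b`; q2 means the last 2 symbols are `bb`; q3 means the last 3 symbols are `bbb`. Accept only at q3, where the string currently ends in `bbb`.
4 states suffice.
        a   b  
>  q0   q0  q1 
   q1   q0  q2 
   q2   q0  q3 
 * q3   q0  q3 
(> = start, * = accepting)

start=q0 accept=q3 q0-a->q0 q0-b->q1 q1-a->q0 q1-b->q2 q2-a->q0 q2-b->q3 q3-a->q0 q3-b->q3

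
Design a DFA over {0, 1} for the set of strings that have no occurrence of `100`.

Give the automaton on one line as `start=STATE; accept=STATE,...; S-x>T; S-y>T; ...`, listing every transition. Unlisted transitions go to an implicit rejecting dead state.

Track partial matches of the forbidden pattern `100`. State q3 is a dead state reached once `100` has occurred; every other state accepts. q0 means no part of `100` is currently matched.
        0   1  
>* q0   q0  q1 
 * q1   q2  q1 
 * q2   q3  q1 
   q3   q3  q3 
(> = start, * = accepting)

start=q0; accept=q0,q1,q2; q0-0>q0; q0-1>q1; q1-0>q2; q1-1>q1; q2-0>q3; q2-1>q1; q3-0>q3; q3-1>q3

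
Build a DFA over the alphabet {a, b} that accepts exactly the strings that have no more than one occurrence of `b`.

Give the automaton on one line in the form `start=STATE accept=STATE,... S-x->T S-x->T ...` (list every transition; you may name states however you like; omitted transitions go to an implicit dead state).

Count `b`s, saturating at 2: state s0 means no `b` yet, s1 means one `b` seen, s2 means more than one. Each `b` increments (capped at s2); other symbols loop. Accept from {s0, s1}.
        a   b  
>* s0   s0  s1 
 * s1   s1  s2 
   s2   s2  s2 
(> = start, * = accepting)

start=s0 accept=s0,s1 s0-a->s0 s0-b->s1 s1-a->s1 s1-b->s2 s2-a->s2 s2-b->s2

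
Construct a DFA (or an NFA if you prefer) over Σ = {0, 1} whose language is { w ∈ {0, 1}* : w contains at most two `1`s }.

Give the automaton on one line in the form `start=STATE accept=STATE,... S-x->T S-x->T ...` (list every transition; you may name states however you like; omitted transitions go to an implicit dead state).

Only the number of `1`s matters, and only up to 3. Make a chain q0 → q1 → q2 → q3 advanced by each `1` (with q3 absorbing); every other symbol self-loops. The accepting set is {q0, q1, q2}.
A 4-state machine:
        0   1  
>* q0   q0  q1 
 * q1   q1  q2 
 * q2   q2  q3 
   q3   q3  q3 
(> = start, * = accepting)

start=q0 accept=q0,q1,q2 q0-0->q0 q0-1->q1 q1-0->q1 q1-1->q2 q2-0->q2 q2-1->q3 q3-0->q3 q3-1->q3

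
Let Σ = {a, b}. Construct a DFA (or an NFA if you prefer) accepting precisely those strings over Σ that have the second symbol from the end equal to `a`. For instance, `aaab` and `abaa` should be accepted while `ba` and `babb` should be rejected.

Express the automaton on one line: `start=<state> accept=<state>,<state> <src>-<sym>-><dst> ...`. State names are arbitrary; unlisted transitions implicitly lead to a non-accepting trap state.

start=s0 accept=s3,s4 s0-a->s1 s0-b->s2 s1-a->s3 s1-b->s4 s2-a->s5 s2-b->s6 s3-a->s3 s3-b->s4 s4-a->s5 s4-b->s6 s5-a->s3 s5-b->s4 s6-a->s5 s6-b->s6

Because acceptance depends on a position counted from the end, the machine has to buffer the most recent 2 symbols. Make each state the string of the last up-to-2 symbols read; on input `x` shift the window left and append `x`. Accept when the buffered window has length 2 and begins with `a`.
With 7 states:
        a   b  
>  s0   s1  s2 
   s1   s3  s4 
   s2   s5  s6 
 * s3   s3  s4 
 * s4   s5  s6 
   s5   s3  s4 
   s6   s5  s6 
(> = start, * = accepting)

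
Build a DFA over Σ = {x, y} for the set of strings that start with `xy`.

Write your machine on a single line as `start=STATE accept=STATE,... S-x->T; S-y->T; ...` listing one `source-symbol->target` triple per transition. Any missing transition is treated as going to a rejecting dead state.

start=s0; accept=s2; s0-x->s1; s0-y->s3; s1-x->s3; s1-y->s2; s2-x->s2; s2-y->s2; s3-x->s3; s3-y->s3

Check the first 2 symbols one by one: s0 through s1 record how many have matched `xy` so far; any wrong symbol goes to the dead state s3. After all 2 match we enter the accepting sink s2.
With 4 states:
        x   y  
>  s0   s1  s3 
   s1   s3  s2 
 * s2   s2  s2 
   s3   s3  s3 
(> = start, * = accepting)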